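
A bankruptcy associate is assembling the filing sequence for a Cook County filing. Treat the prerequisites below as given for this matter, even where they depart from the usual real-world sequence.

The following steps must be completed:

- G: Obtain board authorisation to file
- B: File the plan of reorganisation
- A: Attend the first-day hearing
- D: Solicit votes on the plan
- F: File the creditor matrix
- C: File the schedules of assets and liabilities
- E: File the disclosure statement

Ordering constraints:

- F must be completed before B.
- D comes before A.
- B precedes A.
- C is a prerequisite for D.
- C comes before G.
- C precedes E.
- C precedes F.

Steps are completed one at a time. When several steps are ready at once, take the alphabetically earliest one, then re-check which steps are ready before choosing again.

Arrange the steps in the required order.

C D E F B A G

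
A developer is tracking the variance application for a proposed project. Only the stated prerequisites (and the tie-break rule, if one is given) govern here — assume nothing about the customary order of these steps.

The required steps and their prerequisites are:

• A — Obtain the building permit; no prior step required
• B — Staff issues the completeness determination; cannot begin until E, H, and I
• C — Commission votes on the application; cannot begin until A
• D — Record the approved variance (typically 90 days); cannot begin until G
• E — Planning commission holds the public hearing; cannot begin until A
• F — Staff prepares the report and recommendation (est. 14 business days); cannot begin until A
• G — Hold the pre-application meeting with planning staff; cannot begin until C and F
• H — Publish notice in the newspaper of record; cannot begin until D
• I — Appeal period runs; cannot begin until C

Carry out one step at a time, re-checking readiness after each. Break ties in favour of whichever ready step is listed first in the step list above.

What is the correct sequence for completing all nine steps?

A, C, E, F, G, D, H, I, B

Only A has no prerequisites, so it is first.
C, E and F are all available; C is listed earlier → C.
Now E, F and I have their prerequisites met. E is listed earlier, so E next.
Now F and I have their prerequisites met. F is listed earlier, so F next.
Now G and I have their prerequisites met. G is listed earlier, so G next.
D now also ready, so the ready set is {D, I}; D is listed earlier → D.
H now also ready, so the ready set is {H, I}; H is listed earlier → H.
I is the only step now ready → I.
That leaves B as the only ready step → B.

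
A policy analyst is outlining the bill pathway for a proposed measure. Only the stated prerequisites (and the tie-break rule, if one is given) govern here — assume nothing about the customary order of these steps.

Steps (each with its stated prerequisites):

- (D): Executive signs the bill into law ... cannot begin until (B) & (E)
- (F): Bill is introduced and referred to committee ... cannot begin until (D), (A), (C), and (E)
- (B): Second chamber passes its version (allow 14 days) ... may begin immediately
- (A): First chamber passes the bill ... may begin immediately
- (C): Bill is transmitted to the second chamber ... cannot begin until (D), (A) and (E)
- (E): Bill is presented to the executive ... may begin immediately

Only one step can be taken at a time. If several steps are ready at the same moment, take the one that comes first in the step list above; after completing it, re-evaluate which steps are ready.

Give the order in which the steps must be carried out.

(B), (A), (E), (D), (C), (F)

(B), (A) and (E) have no prerequisites; (B) is listed earlier, so (B) is first.
Ready: (A) and (E). (A) is listed earlier → (A).
That leaves (E) as the only ready step → (E).
That leaves (D) as the only ready step → (D).
(C) needed (D), (A) and (E), now all done → (C).
That leaves (F) as the only ready step → (F).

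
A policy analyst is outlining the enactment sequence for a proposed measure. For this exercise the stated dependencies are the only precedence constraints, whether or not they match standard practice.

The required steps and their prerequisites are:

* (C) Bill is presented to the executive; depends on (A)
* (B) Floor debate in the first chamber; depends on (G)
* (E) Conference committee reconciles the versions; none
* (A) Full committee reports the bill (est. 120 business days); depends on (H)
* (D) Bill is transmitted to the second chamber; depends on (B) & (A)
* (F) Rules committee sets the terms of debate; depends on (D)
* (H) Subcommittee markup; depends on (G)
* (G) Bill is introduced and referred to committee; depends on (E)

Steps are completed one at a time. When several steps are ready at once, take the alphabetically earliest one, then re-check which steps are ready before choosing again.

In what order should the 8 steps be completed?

(E), (G), (B), (H), (A), (C), (D), (F)

(E) has no prerequisites → (E) first.
Next only (G) has its prerequisites met → (G).
Ready: (B) and (H). (B) has the earlier label → (B).
(H) needed (G), now all done → (H).
(A) needed (H), now all done → (A).
(C) and (D) are both available; (C) has the earlier label → (C).
That leaves (D) as the only ready step → (D).
(F) needed (D), now all done → (F).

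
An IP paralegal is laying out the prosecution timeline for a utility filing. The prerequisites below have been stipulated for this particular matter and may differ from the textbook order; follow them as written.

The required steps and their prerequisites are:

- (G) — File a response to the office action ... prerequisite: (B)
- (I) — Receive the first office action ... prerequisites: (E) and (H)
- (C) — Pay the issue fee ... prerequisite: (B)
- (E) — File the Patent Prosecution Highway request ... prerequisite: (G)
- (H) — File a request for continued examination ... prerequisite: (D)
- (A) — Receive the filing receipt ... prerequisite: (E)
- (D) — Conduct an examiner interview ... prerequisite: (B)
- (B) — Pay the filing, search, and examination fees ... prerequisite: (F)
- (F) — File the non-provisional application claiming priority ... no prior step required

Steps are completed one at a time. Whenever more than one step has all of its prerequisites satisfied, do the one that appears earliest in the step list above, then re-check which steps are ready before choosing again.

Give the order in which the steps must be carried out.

(F) → (B) → (G) → (C) → (E) → (A) → (D) → (H) → (I)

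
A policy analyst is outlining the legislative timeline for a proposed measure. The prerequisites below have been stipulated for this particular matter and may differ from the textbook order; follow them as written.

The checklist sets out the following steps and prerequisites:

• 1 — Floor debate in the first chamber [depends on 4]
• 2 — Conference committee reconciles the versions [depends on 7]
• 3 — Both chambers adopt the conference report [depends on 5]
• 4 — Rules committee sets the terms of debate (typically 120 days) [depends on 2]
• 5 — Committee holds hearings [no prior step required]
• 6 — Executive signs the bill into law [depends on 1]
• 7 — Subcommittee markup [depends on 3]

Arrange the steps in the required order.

5, 3, 7, 2, 4, 1, 6

Only 5 has no prerequisites, so it is first.
3 is the only step now ready → 3.
That leaves 7 as the only ready step → 7.
2 needed 7, now all done → 2.
4 needed 2, now all done → 4.
1 needed 4, now all done → 1.
Next only 6 has its prerequisites met → 6.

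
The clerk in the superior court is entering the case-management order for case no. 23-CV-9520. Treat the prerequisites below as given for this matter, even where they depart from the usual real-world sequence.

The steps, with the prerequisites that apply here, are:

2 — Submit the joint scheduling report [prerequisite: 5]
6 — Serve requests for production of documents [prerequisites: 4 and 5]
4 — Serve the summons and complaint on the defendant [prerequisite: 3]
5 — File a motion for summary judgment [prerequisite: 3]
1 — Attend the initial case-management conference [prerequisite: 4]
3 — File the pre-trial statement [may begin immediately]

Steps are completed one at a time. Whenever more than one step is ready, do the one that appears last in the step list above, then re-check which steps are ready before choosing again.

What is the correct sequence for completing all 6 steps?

3 has no prerequisites → 3 first.
Ready: 5 and 4. 5 is listed later → 5.
2 now also ready, so the ready set is {4, 2}; 4 is listed later → 4.
Ready: 1, 6 and 2. 1 is listed later → 1.
Now 6 and 2 have their prerequisites met. 6 is listed later, so 6 next.
2 needed 5, now all done → 2.

3, 5, 4, 1, 6, 2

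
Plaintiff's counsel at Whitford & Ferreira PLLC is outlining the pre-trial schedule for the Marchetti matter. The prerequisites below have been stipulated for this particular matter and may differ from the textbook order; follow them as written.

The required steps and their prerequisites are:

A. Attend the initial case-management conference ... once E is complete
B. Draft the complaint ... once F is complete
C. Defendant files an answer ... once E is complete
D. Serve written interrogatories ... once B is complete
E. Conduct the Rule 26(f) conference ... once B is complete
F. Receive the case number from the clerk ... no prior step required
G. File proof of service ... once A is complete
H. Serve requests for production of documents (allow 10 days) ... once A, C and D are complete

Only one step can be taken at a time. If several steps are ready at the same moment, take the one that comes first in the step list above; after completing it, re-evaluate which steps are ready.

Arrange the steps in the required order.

F is the only step with nothing outstanding, so it goes first.
B needed F, now all done → B.
Ready: D and E. D is listed earlier → D.
That leaves E as the only ready step → E.
A and C are both available; A is listed earlier → A.
G now also ready, so the ready set is {C, G}; C is listed earlier → C.
H now also ready, so the ready set is {G, H}; G is listed earlier → G.
H is the only step now ready → H.

F B D E A C G H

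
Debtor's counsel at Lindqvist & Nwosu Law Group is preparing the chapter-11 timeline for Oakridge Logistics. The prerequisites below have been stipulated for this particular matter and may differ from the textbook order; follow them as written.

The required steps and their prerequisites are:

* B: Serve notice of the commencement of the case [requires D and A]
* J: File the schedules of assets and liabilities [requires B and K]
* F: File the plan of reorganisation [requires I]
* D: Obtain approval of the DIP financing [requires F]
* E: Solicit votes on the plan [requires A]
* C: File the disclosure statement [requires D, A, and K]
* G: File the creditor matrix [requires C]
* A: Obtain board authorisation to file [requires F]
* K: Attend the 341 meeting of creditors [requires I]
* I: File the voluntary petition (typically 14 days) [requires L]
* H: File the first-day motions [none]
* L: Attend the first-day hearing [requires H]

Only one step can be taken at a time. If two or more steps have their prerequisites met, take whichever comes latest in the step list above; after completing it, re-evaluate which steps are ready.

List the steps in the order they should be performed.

H, L, I, K, F, A, E, D, C, G, B, J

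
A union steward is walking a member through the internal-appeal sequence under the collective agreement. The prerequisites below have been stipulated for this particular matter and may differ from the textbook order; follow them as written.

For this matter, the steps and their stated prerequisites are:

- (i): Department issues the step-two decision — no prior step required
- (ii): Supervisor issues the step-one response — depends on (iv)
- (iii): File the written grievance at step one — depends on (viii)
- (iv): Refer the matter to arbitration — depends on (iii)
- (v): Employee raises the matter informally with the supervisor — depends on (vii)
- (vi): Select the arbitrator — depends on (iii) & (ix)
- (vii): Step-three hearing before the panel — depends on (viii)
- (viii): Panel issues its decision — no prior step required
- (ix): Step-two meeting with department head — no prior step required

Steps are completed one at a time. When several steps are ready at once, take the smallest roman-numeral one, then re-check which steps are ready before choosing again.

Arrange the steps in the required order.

(i) → (viii) → (iii) → (iv) → (ii) → (vii) → (v) → (ix) → (vi)

(i), (viii) and (ix) have no prerequisites; (i) has the earlier label, so (i) is first.
Now (viii) and (ix) have their prerequisites met. (viii) has the earlier label, so (viii) next.
(iii), (vii) and (ix) are all available; (iii) has the earlier label → (iii).
(iv), (vii) and (ix) are all available; (iv) has the earlier label → (iv).
(ii) now also ready, so the ready set is {(ii), (vii), (ix)}; (ii) has the earlier label → (ii).
Ready: (vii) and (ix). (vii) has the earlier label → (vii).
(v) and (ix) are both available; (v) has the earlier label → (v).
That leaves (ix) as the only ready step → (ix).
(vi) needed (iii) and (ix), now all done → (vi).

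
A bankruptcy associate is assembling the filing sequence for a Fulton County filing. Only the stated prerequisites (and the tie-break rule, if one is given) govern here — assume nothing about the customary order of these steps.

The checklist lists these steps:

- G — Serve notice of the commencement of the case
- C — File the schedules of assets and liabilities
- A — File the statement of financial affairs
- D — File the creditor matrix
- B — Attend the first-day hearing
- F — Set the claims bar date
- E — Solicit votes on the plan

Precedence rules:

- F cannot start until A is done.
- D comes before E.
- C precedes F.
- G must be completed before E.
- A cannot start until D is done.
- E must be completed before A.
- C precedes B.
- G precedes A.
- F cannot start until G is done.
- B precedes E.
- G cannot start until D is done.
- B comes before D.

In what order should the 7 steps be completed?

C → B → D → G → E → A → F

Only C has no prerequisites, so it is first.
B is the only step now ready → B.
Next only D has its prerequisites met → D.
G needed D, now all done → G.
E needed G, D and B, now all done → E.
A is the only step now ready → A.
That leaves F as the only ready step → F.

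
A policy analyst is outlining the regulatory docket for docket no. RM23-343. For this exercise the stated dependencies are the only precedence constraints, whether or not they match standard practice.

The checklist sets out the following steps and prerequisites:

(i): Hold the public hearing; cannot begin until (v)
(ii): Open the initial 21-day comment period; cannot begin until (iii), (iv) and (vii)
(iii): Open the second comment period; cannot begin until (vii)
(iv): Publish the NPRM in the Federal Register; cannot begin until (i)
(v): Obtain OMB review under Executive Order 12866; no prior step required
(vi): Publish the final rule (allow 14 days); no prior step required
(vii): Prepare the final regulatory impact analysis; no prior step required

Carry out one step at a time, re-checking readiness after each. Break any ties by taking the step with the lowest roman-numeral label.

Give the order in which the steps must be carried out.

(v) (i) (iv) (vi) (vii) (iii) (ii)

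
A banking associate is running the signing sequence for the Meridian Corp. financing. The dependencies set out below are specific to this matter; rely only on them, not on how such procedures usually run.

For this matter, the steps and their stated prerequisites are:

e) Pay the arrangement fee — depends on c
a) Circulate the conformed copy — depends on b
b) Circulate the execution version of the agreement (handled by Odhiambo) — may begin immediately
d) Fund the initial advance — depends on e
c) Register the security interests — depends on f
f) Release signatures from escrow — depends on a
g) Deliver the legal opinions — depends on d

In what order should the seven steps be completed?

Only b has no prerequisites, so it is first.
a needed b, now all done → a.
f needed a, now all done → f.
c needed f, now all done → c.
e needed c, now all done → e.
d is the only step now ready → d.
g needed d, now all done → g.

b, a, f, c, e, d, g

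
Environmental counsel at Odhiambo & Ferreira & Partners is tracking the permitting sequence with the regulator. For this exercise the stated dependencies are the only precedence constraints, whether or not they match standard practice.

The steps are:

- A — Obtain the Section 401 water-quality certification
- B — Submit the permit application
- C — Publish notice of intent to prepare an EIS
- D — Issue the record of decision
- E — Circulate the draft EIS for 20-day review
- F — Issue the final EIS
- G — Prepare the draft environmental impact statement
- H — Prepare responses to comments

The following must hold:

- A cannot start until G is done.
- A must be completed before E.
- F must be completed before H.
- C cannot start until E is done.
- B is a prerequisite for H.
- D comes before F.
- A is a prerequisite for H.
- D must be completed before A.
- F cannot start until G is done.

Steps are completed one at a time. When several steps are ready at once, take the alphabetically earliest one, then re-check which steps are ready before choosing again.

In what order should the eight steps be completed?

B D G A E C F H

B, D and G have no prerequisites; B has the earlier label, so B is first.
Ready: D and G. D has the earlier label → D.
Next only G has its prerequisites met → G.
A and F are both available; A has the earlier label → A.
Now E and F have their prerequisites met. E has the earlier label, so E next.
C now also ready, so the ready set is {C, F}; C has the earlier label → C.
F needed D and G, now all done → F.
Next only H has its prerequisites met → H.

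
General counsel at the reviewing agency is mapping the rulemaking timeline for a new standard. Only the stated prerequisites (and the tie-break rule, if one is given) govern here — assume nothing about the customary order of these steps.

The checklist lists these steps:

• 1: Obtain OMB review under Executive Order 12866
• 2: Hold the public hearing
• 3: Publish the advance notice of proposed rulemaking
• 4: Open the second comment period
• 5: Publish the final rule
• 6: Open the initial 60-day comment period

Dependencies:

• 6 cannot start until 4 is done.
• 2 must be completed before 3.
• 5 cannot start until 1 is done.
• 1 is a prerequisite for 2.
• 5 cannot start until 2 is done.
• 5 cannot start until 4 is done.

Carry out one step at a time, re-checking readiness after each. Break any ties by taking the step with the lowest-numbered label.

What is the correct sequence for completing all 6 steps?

1 → 2 → 3 → 4 → 5 → 6

1 and 4 have no prerequisites; 1 has the earlier label, so 1 is first.
2 now also ready, so the ready set is {2, 4}; 2 has the earlier label → 2.
3 now also ready, so the ready set is {3, 4}; 3 has the earlier label → 3.
Next only 4 has its prerequisites met → 4.
Now 5 and 6 have their prerequisites met. 5 has the earlier label, so 5 next.
That leaves 6 as the only ready step → 6.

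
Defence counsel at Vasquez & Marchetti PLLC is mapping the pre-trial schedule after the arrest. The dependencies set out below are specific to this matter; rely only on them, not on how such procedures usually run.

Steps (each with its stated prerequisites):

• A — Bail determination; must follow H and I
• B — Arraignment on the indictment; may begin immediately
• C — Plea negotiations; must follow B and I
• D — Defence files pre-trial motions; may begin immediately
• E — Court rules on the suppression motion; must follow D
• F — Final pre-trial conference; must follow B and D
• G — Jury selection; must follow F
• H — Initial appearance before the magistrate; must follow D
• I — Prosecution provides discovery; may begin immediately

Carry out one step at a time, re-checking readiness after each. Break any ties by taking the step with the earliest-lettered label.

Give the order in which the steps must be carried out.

B, D, E, F, G, H, I, A, C

B, D and I have no prerequisites; B has the earlier label, so B is first.
Ready: D and I. D has the earlier label → D.
E, F and H now also ready, so the ready set is {E, F, H, I}; E has the earlier label → E.
F, H and I are all available; F has the earlier label → F.
G now also ready, so the ready set is {G, H, I}; G has the earlier label → G.
H and I are both available; H has the earlier label → H.
I is the only step now ready → I.
Ready: A and C. A has the earlier label → A.
Next only C has its prerequisites met → C.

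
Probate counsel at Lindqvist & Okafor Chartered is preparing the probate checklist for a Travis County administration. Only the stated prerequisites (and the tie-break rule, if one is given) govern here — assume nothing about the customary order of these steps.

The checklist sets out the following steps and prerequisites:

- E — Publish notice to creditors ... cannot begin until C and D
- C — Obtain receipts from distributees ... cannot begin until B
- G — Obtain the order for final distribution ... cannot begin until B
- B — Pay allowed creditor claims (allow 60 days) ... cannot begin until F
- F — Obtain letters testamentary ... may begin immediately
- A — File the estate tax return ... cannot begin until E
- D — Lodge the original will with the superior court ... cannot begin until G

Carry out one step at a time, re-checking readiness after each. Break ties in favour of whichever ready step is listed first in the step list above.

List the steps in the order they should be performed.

Only F has no prerequisites, so it is first.
B needed F, now all done → B.
Now C and G have their prerequisites met. C is listed earlier, so C next.
G needed B, now all done → G.
D needed G, now all done → D.
E needed C and D, now all done → E.
A needed E, now all done → A.

F, B, C, G, D, E, A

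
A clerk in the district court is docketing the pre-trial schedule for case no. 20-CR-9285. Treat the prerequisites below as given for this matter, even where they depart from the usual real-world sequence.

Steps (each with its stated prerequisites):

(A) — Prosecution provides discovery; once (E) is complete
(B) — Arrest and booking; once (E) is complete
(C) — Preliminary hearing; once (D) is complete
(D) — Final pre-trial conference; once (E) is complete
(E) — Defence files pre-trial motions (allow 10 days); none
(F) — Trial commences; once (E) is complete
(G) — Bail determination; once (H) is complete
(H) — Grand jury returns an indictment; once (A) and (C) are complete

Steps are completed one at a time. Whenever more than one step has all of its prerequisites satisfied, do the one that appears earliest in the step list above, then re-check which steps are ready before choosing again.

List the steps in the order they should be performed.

(E) (A) (B) (D) (C) (F) (H) (G)

Only (E) has no prerequisites, so it is first.
Ready: (A), (B), (D) and (F). (A) is listed earlier → (A).
Now (B), (D) and (F) have their prerequisites met. (B) is listed earlier, so (B) next.
Now (D) and (F) have their prerequisites met. (D) is listed earlier, so (D) next.
(C) now also ready, so the ready set is {(C), (F)}; (C) is listed earlier → (C).
(H) now also ready, so the ready set is {(F), (H)}; (F) is listed earlier → (F).
(H) needed (A) and (C), now all done → (H).
(G) is the only step now ready → (G).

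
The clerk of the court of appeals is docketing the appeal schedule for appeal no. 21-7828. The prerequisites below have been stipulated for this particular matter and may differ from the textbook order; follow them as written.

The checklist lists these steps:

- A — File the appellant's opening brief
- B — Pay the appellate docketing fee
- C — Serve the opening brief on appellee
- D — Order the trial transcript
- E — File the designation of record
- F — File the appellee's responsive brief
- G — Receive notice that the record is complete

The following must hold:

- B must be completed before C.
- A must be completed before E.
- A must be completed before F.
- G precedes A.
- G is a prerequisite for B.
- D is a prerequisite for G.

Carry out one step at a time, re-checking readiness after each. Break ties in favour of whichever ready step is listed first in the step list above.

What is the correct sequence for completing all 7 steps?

D, G, A, B, C, E, F

D has no prerequisites → D first.
Next only G has its prerequisites met → G.
A and B are both available; A is listed earlier → A.
Now B, E and F have their prerequisites met. B is listed earlier, so B next.
C, E and F are all available; C is listed earlier → C.
E and F are both available; E is listed earlier → E.
That leaves F as the only ready step → F.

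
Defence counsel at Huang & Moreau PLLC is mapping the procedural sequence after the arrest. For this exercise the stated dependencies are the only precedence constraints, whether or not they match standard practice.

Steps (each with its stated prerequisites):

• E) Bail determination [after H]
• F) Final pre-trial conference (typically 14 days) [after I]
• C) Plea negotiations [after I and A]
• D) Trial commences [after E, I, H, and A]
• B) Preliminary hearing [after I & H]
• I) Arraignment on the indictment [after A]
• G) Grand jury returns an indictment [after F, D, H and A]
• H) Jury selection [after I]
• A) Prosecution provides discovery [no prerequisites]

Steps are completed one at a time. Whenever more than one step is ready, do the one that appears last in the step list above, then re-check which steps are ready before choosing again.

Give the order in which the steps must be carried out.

A I H B C F E D G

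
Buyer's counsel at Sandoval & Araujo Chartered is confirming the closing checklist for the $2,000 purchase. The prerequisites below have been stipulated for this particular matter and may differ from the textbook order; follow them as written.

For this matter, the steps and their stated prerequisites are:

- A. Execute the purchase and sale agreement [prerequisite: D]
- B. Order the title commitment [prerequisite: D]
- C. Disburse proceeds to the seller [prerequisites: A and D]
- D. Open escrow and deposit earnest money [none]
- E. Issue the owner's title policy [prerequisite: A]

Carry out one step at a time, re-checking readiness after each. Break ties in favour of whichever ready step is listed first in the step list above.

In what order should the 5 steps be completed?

D has no prerequisites → D first.
Ready: A and B. A is listed earlier → A.
C and E now also ready, so the ready set is {B, C, E}; B is listed earlier → B.
Now C and E have their prerequisites met. C is listed earlier, so C next.
E is the only step now ready → E.

D, A, B, C, E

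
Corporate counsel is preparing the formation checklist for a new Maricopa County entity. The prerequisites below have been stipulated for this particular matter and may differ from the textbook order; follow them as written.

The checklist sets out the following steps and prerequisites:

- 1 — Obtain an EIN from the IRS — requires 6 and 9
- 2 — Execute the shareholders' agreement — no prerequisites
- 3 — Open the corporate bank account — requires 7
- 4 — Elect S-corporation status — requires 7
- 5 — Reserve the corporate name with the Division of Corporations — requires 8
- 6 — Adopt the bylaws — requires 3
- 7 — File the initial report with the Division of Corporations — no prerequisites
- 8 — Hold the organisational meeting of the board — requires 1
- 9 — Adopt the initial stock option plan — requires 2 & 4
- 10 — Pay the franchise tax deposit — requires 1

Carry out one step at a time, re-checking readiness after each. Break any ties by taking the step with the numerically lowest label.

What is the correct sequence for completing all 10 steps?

2, 7, 3, 4, 6, 9, 1, 8, 5, 10

2 and 7 have no prerequisites; 2 has the earlier label, so 2 is first.
7 is the only step now ready → 7.
3 and 4 are both available; 3 has the earlier label → 3.
Ready: 4 and 6. 4 has the earlier label → 4.
Ready: 6 and 9. 6 has the earlier label → 6.
9 needed 2 and 4, now all done → 9.
Next only 1 has its prerequisites met → 1.
Now 8 and 10 have their prerequisites met. 8 has the earlier label, so 8 next.
5 now also ready, so the ready set is {5, 10}; 5 has the earlier label → 5.
Next only 10 has its prerequisites met → 10.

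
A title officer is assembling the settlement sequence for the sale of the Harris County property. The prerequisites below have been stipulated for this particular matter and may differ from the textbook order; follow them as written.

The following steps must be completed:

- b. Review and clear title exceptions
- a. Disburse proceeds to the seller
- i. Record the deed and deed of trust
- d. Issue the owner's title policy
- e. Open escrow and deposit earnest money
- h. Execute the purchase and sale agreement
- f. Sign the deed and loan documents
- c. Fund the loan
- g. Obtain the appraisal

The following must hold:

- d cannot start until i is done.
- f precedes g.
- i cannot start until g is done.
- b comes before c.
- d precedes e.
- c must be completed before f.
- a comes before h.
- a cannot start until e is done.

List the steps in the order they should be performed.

b c f g i d e a h

Only b has no prerequisites, so it is first.
c is the only step now ready → c.
f needed c, now all done → f.
That leaves g as the only ready step → g.
i needed g, now all done → i.
Next only d has its prerequisites met → d.
e needed d, now all done → e.
a needed e, now all done → a.
h needed a, now all done → h.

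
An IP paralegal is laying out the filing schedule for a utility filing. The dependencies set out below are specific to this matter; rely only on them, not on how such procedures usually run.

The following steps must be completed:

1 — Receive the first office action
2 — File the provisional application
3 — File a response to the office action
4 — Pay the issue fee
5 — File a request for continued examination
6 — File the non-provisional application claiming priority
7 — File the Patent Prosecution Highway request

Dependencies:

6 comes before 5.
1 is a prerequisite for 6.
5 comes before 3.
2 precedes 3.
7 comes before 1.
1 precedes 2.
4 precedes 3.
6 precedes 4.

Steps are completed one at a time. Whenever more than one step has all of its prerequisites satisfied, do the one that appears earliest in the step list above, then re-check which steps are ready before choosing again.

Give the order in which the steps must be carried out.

7 1 2 6 4 5 3

Only 7 has no prerequisites, so it is first.
1 needed 7, now all done → 1.
Now 2 and 6 have their prerequisites met. 2 is listed earlier, so 2 next.
Next only 6 has its prerequisites met → 6.
4 and 5 are both available; 4 is listed earlier → 4.
That leaves 5 as the only ready step → 5.
That leaves 3 as the only ready step → 3.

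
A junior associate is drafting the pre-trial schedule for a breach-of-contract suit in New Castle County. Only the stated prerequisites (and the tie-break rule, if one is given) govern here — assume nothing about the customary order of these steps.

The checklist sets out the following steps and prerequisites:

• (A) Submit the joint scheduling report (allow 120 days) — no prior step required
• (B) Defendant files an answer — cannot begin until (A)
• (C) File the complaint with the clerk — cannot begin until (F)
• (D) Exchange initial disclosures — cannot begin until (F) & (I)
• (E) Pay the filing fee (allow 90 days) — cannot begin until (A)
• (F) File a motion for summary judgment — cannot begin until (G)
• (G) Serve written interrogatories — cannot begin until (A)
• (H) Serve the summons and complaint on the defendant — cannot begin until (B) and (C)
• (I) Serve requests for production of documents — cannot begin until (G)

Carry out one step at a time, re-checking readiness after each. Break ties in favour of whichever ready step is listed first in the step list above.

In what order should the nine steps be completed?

(A) has no prerequisites → (A) first.
(B), (E) and (G) are all available; (B) is listed earlier → (B).
Now (E) and (G) have their prerequisites met. (E) is listed earlier, so (E) next.
(G) is the only step now ready → (G).
(F) and (I) are both available; (F) is listed earlier → (F).
Ready: (C) and (I). (C) is listed earlier → (C).
(H) now also ready, so the ready set is {(H), (I)}; (H) is listed earlier → (H).
That leaves (I) as the only ready step → (I).
(D) is the only step now ready → (D).

(A), (B), (E), (G), (F), (C), (H), (I), (D)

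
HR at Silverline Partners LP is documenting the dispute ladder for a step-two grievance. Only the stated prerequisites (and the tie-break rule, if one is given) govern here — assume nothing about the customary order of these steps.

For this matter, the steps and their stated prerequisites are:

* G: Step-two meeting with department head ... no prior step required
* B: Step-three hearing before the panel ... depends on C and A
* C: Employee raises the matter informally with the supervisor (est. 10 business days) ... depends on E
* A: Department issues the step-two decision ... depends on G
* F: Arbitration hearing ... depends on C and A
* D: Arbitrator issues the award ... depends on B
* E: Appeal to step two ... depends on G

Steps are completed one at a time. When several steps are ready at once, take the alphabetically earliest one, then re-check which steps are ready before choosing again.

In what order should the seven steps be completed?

Only G has no prerequisites, so it is first.
A and E are both available; A has the earlier label → A.
E needed G, now all done → E.
That leaves C as the only ready step → C.
Ready: B and F. B has the earlier label → B.
Ready: D and F. D has the earlier label → D.
That leaves F as the only ready step → F.

G → A → E → C → B → D → F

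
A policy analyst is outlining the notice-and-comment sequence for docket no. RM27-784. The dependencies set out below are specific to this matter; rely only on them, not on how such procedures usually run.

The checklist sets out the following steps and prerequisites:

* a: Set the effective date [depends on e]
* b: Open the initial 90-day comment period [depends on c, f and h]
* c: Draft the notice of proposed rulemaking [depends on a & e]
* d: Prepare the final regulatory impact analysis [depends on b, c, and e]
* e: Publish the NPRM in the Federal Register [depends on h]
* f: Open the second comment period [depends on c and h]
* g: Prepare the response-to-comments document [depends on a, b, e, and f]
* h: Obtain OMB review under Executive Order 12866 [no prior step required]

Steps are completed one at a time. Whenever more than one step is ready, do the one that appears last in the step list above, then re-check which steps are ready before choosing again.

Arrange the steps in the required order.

Only h has no prerequisites, so it is first.
e needed h, now all done → e.
That leaves a as the only ready step → a.
c is the only step now ready → c.
f needed h and c, now all done → f.
b needed h, f and c, now all done → b.
Ready: g and d. g is listed later → g.
Next only d has its prerequisites met → d.

h e a c f b g d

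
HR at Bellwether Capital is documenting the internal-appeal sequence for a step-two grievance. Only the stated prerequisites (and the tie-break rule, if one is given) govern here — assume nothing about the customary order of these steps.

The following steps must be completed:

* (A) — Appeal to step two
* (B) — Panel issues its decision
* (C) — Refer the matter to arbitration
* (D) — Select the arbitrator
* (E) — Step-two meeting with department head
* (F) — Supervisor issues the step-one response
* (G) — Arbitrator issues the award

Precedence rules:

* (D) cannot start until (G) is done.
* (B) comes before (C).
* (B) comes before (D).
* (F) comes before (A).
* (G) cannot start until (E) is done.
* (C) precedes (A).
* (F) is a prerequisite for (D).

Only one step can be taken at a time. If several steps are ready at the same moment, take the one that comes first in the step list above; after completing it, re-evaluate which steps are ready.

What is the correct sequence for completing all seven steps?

(B), (C), (E), (F), (A), (G), (D)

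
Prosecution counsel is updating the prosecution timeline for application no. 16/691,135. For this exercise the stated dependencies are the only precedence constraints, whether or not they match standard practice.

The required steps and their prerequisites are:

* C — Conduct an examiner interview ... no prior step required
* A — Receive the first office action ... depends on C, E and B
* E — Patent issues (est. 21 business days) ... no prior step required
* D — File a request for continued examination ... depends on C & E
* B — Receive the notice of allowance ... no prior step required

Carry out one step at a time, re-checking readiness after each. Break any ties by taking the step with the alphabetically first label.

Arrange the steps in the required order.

B, C, E, A, D

B, C and E have no prerequisites; B has the earlier label, so B is first.
C and E are both available; C has the earlier label → C.
Next only E has its prerequisites met → E.
Now A and D have their prerequisites met. A has the earlier label, so A next.
Next only D has its prerequisites met → D.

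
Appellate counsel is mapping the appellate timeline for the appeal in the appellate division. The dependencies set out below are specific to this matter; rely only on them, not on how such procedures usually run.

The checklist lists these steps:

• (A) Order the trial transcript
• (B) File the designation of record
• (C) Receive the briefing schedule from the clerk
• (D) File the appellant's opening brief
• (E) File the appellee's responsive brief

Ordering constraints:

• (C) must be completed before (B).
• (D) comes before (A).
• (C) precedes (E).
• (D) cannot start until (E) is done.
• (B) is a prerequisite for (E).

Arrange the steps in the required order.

(C), (B), (E), (D), (A)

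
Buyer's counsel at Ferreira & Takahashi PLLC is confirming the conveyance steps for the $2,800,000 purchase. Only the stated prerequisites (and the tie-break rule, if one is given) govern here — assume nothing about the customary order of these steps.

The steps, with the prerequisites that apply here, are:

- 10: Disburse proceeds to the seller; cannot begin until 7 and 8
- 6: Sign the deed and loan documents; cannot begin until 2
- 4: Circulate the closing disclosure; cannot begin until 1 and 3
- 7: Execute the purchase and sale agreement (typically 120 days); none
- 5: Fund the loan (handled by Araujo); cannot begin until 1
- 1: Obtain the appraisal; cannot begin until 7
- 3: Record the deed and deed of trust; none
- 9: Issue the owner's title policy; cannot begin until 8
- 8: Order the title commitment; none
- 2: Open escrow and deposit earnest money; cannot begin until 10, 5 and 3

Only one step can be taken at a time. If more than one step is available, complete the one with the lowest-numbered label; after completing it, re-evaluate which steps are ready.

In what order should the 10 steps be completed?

3, 7, 1, 4, 5, 8, 9, 10, 2, 6

Nothing is required for 3, 7 and 8. 3 has the earlier label → 3 first.
7 and 8 are both available; 7 has the earlier label → 7.
Now 1 and 8 have their prerequisites met. 1 has the earlier label, so 1 next.
4 and 5 now also ready, so the ready set is {4, 5, 8}; 4 has the earlier label → 4.
Ready: 5 and 8. 5 has the earlier label → 5.
8 is the only step now ready → 8.
9 and 10 are both available; 9 has the earlier label → 9.
That leaves 10 as the only ready step → 10.
2 is the only step now ready → 2.
Next only 6 has its prerequisites met → 6.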